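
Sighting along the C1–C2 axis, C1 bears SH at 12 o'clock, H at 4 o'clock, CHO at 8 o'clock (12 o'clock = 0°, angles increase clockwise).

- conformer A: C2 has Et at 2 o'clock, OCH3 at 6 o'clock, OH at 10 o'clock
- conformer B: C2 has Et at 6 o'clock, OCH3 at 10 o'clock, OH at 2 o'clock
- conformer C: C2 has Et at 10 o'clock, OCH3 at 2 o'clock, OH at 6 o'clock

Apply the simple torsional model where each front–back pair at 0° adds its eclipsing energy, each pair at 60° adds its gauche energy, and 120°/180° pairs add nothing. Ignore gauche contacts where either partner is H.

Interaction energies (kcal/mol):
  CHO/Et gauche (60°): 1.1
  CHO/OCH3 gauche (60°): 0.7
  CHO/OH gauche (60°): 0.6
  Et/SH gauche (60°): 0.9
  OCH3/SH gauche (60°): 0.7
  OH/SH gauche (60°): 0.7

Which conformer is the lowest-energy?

A is staggered. SH at 0° is gauche with Et at 60° (0.9); SH at 0° is gauche with OH at 300° (0.7); CHO at 240° is gauche with OCH3 at 180° (0.7); CHO at 240° is gauche with OH at 300° (0.6). Total 2.9 kcal/mol.
B is staggered. SH at 0° is gauche with OCH3 at 300° (0.7); SH at 0° is gauche with OH at 60° (0.7); CHO at 240° is gauche with Et at 180° (1.1); CHO at 240° is gauche with OCH3 at 300° (0.7). Total 3.2 kcal/mol.
C is staggered. SH at 0° is gauche with Et at 300° (0.9); SH at 0° is gauche with OCH3 at 60° (0.7); CHO at 240° is gauche with Et at 300° (1.1); CHO at 240° is gauche with OH at 180° (0.6). Total 3.3 kcal/mol.
A has the lowest total (2.9 kcal/mol).

A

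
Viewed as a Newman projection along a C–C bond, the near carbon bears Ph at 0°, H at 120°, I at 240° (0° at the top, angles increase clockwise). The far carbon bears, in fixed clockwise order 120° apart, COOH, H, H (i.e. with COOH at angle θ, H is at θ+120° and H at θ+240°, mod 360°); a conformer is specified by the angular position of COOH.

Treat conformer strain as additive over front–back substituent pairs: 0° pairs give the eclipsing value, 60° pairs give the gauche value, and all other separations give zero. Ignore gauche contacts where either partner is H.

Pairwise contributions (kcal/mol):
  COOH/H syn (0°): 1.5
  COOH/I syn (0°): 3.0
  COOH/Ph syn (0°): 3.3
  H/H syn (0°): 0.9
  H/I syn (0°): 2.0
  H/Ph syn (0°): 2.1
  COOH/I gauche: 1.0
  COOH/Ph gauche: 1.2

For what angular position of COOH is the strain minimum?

180°

COOH at 0° (eclipsed): Ph(0°)/COOH(0°) eclipsed 3.3; H(120°)/H(120°) eclipsed 0.9; I(240°)/H(240°) eclipsed 2.0 → 6.2 kcal/mol.
COOH at 60° (staggered): Ph(0°)/COOH(60°) gauche 1.2 → 1.2 kcal/mol.
COOH at 120° (eclipsed): Ph(0°)/H(0°) eclipsed 2.1; H(120°)/COOH(120°) eclipsed 1.5; I(240°)/H(240°) eclipsed 2.0 → 5.6 kcal/mol.
COOH at 180° (staggered): I(240°)/COOH(180°) gauche 1.0 → 1.0 kcal/mol.
COOH at 240° (eclipsed): Ph(0°)/H(0°) eclipsed 2.1; H(120°)/H(120°) eclipsed 0.9; I(240°)/COOH(240°) eclipsed 3.0 → 6.0 kcal/mol.
COOH at 300° (staggered): Ph(0°)/COOH(300°) gauche 1.2; I(240°)/COOH(300°) gauche 1.0 → 2.2 kcal/mol.
The minimum (1.0 kcal/mol) occurs with COOH at 180°.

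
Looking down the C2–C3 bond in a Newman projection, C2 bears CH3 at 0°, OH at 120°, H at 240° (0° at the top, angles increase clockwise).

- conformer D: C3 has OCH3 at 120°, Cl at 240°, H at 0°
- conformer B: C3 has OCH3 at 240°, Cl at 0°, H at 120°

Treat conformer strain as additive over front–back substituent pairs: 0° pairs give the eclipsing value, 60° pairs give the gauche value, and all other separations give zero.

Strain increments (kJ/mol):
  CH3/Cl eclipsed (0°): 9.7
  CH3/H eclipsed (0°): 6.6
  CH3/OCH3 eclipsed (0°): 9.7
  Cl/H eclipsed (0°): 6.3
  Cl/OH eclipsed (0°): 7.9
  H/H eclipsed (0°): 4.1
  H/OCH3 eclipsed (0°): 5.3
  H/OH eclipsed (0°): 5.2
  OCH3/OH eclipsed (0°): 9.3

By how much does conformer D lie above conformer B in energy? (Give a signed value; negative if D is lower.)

D (eclipsed): CH3–H eclipsed, OH–OCH3 eclipsed, H–Cl eclipsed; 6.6 + 9.3 + 6.3 = 22.2 kJ/mol.
B (eclipsed): CH3–Cl eclipsed, OH–H eclipsed, H–OCH3 eclipsed; 9.7 + 5.2 + 5.3 = 20.2 kJ/mol.
E(D) − E(B) = 22.2 − 20.2 = +2.0 kJ/mol.

+2.0 kJ/mol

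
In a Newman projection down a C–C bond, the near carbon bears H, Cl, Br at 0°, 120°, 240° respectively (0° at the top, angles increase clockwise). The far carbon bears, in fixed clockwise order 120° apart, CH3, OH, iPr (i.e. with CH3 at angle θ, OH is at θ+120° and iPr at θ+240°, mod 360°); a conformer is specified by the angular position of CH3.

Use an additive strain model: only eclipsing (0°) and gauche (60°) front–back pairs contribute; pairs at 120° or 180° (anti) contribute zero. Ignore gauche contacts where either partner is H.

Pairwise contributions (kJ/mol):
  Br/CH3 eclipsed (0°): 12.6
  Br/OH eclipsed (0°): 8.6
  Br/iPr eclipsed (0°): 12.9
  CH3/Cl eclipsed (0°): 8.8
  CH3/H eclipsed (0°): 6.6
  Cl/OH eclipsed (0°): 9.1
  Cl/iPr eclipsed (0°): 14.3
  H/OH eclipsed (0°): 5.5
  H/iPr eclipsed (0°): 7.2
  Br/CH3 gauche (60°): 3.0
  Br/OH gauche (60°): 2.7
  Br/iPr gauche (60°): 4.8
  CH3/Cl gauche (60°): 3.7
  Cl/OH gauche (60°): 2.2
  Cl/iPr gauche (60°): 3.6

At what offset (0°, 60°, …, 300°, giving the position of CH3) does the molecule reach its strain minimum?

180°

CH3 at 0° (eclipsed): H(0°)/CH3(0°) eclipsed 6.6; Cl(120°)/OH(120°) eclipsed 9.1; Br(240°)/iPr(240°) eclipsed 12.9 → 28.6 kJ/mol.
CH3 at 60° (staggered): Cl(120°)/CH3(60°) gauche 3.7; Cl(120°)/OH(180°) gauche 2.2; Br(240°)/OH(180°) gauche 2.7; Br(240°)/iPr(300°) gauche 4.8 → 13.4 kJ/mol.
CH3 at 120° (eclipsed): H(0°)/iPr(0°) eclipsed 7.2; Cl(120°)/CH3(120°) eclipsed 8.8; Br(240°)/OH(240°) eclipsed 8.6 → 24.6 kJ/mol.
CH3 at 180° (staggered): Cl(120°)/CH3(180°) gauche 3.7; Cl(120°)/iPr(60°) gauche 3.6; Br(240°)/CH3(180°) gauche 3.0; Br(240°)/OH(300°) gauche 2.7 → 13.0 kJ/mol.
CH3 at 240° (eclipsed): H(0°)/OH(0°) eclipsed 5.5; Cl(120°)/iPr(120°) eclipsed 14.3; Br(240°)/CH3(240°) eclipsed 12.6 → 32.4 kJ/mol.
CH3 at 300° (staggered): Cl(120°)/OH(60°) gauche 2.2; Cl(120°)/iPr(180°) gauche 3.6; Br(240°)/CH3(300°) gauche 3.0; Br(240°)/iPr(180°) gauche 4.8 → 13.6 kJ/mol.
The minimum (13.0 kJ/mol) occurs with CH3 at 180°.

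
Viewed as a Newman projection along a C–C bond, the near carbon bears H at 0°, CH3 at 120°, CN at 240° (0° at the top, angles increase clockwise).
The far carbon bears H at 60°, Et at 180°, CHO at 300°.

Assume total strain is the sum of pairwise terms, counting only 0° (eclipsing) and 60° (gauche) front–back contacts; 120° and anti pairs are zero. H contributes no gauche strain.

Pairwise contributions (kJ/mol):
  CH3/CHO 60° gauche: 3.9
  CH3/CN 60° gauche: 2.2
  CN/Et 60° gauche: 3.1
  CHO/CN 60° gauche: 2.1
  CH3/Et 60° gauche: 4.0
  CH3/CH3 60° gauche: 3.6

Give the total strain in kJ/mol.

9.2 kJ/mol

This conformer (staggered): CH3(120°)/Et(180°) gauche 4.0; CN(240°)/Et(180°) gauche 3.1; CN(240°)/CHO(300°) gauche 2.1 → 9.2 kJ/mol.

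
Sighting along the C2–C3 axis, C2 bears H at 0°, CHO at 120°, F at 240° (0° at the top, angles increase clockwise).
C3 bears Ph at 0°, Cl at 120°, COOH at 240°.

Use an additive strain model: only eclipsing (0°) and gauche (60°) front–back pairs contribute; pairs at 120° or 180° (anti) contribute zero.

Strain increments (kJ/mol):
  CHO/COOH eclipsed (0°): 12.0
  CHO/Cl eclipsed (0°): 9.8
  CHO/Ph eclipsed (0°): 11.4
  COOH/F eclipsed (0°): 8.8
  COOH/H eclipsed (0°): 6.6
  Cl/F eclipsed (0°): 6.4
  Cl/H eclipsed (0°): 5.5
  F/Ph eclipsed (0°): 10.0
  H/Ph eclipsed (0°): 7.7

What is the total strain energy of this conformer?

26.3 kJ/mol

This conformer (eclipsed): H(0°)/Ph(0°) eclipsed 7.7; CHO(120°)/Cl(120°) eclipsed 9.8; F(240°)/COOH(240°) eclipsed 8.8 → 26.3 kJ/mol.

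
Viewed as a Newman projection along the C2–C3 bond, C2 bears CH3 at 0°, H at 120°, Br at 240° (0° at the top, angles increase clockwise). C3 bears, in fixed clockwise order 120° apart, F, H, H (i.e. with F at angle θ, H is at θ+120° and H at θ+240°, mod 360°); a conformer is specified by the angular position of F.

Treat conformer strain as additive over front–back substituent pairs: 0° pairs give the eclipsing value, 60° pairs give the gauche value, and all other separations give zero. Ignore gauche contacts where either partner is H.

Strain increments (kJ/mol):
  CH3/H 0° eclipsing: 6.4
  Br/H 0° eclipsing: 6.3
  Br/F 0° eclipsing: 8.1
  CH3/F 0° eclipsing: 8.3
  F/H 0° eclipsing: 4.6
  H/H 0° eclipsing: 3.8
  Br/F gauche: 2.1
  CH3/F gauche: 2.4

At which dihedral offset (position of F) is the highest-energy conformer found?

F at 0° (eclipsed): CH3–F eclipsed, H–H eclipsed, Br–H eclipsed; 8.3 + 3.8 + 6.3 = 18.4 kJ/mol.
F at 60° (staggered): CH3–F gauche; 2.4 = 2.4 kJ/mol.
F at 120° (eclipsed): CH3–H eclipsed, H–F eclipsed, Br–H eclipsed; 6.4 + 4.6 + 6.3 = 17.3 kJ/mol.
F at 180° (staggered): Br–F gauche; 2.1 = 2.1 kJ/mol.
F at 240° (eclipsed): CH3–H eclipsed, H–H eclipsed, Br–F eclipsed; 6.4 + 3.8 + 8.1 = 18.3 kJ/mol.
F at 300° (staggered): CH3–F gauche, Br–F gauche; 2.4 + 2.1 = 4.5 kJ/mol.
The maximum (18.4 kJ/mol) occurs with F at 0°.

0°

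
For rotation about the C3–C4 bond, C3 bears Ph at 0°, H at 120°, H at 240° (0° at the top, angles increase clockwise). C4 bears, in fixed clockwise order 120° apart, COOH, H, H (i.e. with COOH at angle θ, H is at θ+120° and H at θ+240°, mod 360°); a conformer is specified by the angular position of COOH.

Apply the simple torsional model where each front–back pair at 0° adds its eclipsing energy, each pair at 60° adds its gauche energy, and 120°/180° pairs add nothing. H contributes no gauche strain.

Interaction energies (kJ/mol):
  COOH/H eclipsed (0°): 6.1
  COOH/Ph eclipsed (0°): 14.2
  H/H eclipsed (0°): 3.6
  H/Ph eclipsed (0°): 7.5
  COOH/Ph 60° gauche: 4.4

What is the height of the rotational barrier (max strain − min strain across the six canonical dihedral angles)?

21.4 kJ/mol

COOH at 0° is eclipsed. Ph at 0° is eclipsed with COOH at 0° (14.2); H at 120° is eclipsed with H at 120° (3.6); H at 240° is eclipsed with H at 240° (3.6). Total 21.4 kJ/mol.
COOH at 60° is staggered. Ph at 0° is gauche with COOH at 60° (4.4). Total 4.4 kJ/mol.
COOH at 120° is eclipsed. Ph at 0° is eclipsed with H at 0° (7.5); H at 120° is eclipsed with COOH at 120° (6.1); H at 240° is eclipsed with H at 240° (3.6). Total 17.2 kJ/mol.
COOH at 180° (staggered): no non-H gauche contacts → 0.0 kJ/mol.
COOH at 240° is eclipsed. Ph at 0° is eclipsed with H at 0° (7.5); H at 120° is eclipsed with H at 120° (3.6); H at 240° is eclipsed with COOH at 240° (6.1). Total 17.2 kJ/mol.
COOH at 300° is staggered. Ph at 0° is gauche with COOH at 300° (4.4). Total 4.4 kJ/mol.
Max at 0° (21.4 kJ/mol), min at 180° (0.0 kJ/mol); barrier = 21.4 kJ/mol.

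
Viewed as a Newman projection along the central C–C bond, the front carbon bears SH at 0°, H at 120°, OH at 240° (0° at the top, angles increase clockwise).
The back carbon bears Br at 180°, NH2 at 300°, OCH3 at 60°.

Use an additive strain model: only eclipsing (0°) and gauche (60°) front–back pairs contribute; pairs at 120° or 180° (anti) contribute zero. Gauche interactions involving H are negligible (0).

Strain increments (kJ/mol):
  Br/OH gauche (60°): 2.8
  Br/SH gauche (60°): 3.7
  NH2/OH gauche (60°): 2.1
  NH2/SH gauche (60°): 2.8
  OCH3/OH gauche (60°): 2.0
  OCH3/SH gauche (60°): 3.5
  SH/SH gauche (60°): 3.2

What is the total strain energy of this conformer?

This conformer (staggered): SH–NH2 gauche, SH–OCH3 gauche, OH–Br gauche, OH–NH2 gauche; 2.8 + 3.5 + 2.8 + 2.1 = 11.2 kJ/mol.

11.2 kJ/mol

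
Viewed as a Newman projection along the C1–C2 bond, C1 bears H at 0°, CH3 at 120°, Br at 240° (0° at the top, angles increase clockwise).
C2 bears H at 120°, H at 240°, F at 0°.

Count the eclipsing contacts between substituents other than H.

Every eclipsing pair involves H, so the count is 0.

0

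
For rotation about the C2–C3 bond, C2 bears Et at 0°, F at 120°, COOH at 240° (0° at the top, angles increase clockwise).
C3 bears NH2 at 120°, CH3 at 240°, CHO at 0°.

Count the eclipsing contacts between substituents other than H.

Non-H eclipsing pairs: Et(0°)/CHO(0°); F(120°)/NH2(120°); COOH(240°)/CH3(240°) — 3 interactions.

3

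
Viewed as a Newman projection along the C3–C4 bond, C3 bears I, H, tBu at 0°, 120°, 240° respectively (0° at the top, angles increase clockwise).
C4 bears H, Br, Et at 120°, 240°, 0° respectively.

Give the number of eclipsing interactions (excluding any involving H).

Non-H eclipsing pairs: I(0°)/Et(0°); tBu(240°)/Br(240°) — 2 interactions.

2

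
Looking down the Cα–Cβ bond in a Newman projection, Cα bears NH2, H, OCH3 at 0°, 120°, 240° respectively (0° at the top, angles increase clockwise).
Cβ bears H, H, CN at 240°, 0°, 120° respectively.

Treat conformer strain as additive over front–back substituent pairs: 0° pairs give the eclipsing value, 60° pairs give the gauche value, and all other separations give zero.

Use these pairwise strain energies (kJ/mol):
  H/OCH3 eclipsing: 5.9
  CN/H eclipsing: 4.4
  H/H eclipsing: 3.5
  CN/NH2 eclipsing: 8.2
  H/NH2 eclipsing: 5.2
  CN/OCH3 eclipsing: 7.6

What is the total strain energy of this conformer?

This conformer is eclipsed. NH2 at 0° is eclipsed with H at 0° (5.2); H at 120° is eclipsed with CN at 120° (4.4); OCH3 at 240° is eclipsed with H at 240° (5.9). Total 15.5 kJ/mol.

15.5 kJ/mol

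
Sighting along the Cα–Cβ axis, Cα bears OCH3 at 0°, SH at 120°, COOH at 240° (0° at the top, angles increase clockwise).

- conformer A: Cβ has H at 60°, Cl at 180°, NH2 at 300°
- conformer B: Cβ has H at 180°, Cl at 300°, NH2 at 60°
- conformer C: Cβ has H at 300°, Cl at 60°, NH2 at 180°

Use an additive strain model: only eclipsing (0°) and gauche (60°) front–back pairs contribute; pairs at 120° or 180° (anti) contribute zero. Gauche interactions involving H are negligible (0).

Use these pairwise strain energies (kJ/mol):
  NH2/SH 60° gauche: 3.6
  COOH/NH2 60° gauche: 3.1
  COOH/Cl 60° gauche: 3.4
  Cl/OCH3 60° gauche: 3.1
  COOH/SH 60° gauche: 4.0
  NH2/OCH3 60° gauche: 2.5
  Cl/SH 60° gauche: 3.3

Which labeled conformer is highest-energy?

C

A (staggered): OCH3–NH2 gauche, SH–Cl gauche, COOH–Cl gauche, COOH–NH2 gauche; 2.5 + 3.3 + 3.4 + 3.1 = 12.3 kJ/mol.
B (staggered): OCH3–Cl gauche, OCH3–NH2 gauche, SH–NH2 gauche, COOH–Cl gauche; 3.1 + 2.5 + 3.6 + 3.4 = 12.6 kJ/mol.
C (staggered): OCH3–Cl gauche, SH–Cl gauche, SH–NH2 gauche, COOH–NH2 gauche; 3.1 + 3.3 + 3.6 + 3.1 = 13.1 kJ/mol.
C has the highest total (13.1 kJ/mol).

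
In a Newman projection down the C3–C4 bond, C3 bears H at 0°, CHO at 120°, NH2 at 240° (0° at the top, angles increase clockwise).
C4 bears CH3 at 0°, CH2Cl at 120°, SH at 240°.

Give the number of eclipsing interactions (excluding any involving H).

2

Non-H eclipsing pairs: CHO(120°)/CH2Cl(120°); NH2(240°)/SH(240°) — 2 interactions.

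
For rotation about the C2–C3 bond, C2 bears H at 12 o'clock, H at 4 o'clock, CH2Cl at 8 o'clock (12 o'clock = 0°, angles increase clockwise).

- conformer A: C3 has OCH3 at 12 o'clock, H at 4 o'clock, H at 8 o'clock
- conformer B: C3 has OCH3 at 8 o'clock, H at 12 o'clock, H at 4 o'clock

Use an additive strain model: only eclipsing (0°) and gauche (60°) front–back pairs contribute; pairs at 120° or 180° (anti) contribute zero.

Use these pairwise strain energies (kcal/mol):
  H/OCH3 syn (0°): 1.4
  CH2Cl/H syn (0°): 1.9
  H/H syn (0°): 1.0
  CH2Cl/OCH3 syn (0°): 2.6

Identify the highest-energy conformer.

B

A (eclipsed): H(0°)/OCH3(0°) eclipsed 1.4; H(120°)/H(120°) eclipsed 1.0; CH2Cl(240°)/H(240°) eclipsed 1.9 → 4.3 kcal/mol.
B (eclipsed): H(0°)/H(0°) eclipsed 1.0; H(120°)/H(120°) eclipsed 1.0; CH2Cl(240°)/OCH3(240°) eclipsed 2.6 → 4.6 kcal/mol.
B has the highest total (4.6 kcal/mol).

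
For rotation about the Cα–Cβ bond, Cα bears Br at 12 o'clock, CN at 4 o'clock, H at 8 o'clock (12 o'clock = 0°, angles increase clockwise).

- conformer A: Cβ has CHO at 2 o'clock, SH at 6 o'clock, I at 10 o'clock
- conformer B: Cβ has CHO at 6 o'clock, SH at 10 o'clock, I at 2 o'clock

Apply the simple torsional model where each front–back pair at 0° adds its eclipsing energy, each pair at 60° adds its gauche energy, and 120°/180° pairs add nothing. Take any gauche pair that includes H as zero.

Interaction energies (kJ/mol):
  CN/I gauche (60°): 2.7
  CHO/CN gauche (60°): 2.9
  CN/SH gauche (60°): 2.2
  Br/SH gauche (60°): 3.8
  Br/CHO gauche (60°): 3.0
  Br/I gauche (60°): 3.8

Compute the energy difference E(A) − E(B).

-1.3 kJ/mol

A (staggered): Br–CHO gauche, Br–I gauche, CN–CHO gauche, CN–SH gauche; 3.0 + 3.8 + 2.9 + 2.2 = 11.9 kJ/mol.
B (staggered): Br–SH gauche, Br–I gauche, CN–CHO gauche, CN–I gauche; 3.8 + 3.8 + 2.9 + 2.7 = 13.2 kJ/mol.
E(A) − E(B) = 11.9 − 13.2 = -1.3 kJ/mol.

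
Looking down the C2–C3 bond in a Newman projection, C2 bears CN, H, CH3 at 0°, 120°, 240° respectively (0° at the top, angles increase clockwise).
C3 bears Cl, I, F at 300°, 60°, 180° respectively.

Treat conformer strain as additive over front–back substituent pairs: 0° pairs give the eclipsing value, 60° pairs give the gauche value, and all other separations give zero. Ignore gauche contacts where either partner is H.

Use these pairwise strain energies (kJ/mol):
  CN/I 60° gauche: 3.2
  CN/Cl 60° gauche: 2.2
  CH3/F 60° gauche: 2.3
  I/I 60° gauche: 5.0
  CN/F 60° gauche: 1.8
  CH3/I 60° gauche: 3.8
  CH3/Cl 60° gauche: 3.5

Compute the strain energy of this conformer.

11.2 kJ/mol

This conformer (staggered): CN–Cl gauche, CN–I gauche, CH3–Cl gauche, CH3–F gauche; 2.2 + 3.2 + 3.5 + 2.3 = 11.2 kJ/mol.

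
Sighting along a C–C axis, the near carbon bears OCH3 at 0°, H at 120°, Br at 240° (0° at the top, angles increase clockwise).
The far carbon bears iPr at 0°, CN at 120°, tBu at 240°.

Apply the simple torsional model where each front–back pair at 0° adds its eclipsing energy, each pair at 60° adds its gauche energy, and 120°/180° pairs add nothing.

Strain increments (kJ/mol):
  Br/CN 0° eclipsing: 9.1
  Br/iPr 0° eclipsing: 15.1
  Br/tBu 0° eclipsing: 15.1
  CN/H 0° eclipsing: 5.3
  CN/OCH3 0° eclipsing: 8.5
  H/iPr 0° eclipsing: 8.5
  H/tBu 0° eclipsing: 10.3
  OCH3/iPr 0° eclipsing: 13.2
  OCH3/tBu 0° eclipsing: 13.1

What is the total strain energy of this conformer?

This conformer (eclipsed): OCH3(0°)/iPr(0°) eclipsed 13.2; H(120°)/CN(120°) eclipsed 5.3; Br(240°)/tBu(240°) eclipsed 15.1 → 33.6 kJ/mol.

33.6 kJ/mol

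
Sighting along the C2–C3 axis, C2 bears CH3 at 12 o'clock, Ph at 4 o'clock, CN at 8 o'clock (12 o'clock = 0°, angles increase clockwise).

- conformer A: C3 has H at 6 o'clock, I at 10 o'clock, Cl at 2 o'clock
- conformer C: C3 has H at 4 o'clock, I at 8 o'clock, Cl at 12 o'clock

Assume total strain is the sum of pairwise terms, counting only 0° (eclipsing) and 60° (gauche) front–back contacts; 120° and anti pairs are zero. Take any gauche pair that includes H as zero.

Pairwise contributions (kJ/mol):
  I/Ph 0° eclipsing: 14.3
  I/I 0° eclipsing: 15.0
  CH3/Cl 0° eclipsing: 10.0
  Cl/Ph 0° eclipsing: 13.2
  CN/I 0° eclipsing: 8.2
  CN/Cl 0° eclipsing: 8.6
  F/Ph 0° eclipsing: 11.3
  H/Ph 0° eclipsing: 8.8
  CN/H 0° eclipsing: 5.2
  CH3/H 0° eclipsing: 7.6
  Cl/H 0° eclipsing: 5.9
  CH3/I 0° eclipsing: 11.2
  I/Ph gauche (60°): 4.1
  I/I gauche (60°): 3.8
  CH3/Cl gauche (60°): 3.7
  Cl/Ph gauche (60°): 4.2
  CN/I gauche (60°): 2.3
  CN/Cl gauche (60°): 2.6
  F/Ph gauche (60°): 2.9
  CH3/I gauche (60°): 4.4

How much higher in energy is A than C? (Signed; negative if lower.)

A is staggered. CH3 at 0° is gauche with I at 300° (4.4); CH3 at 0° is gauche with Cl at 60° (3.7); Ph at 120° is gauche with Cl at 60° (4.2); CN at 240° is gauche with I at 300° (2.3). Total 14.6 kJ/mol.
C is eclipsed. CH3 at 0° is eclipsed with Cl at 0° (10.0); Ph at 120° is eclipsed with H at 120° (8.8); CN at 240° is eclipsed with I at 240° (8.2). Total 27.0 kJ/mol.
E(A) − E(C) = 14.6 − 27.0 = -12.4 kJ/mol.

-12.4 kJ/mol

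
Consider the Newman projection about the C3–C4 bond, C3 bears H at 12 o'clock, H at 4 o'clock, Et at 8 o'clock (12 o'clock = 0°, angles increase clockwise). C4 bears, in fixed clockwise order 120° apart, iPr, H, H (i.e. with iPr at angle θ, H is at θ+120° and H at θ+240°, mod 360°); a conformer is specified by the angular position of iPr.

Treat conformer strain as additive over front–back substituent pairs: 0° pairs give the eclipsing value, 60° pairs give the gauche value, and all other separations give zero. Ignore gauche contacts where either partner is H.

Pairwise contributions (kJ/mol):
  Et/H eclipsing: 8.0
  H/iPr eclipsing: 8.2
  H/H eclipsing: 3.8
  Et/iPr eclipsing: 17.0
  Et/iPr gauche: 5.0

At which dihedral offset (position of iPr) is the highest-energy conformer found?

240°

iPr at 0° (eclipsed): H–iPr eclipsed, H–H eclipsed, Et–H eclipsed; 8.2 + 3.8 + 8.0 = 20.0 kJ/mol.
iPr at 60° (staggered): no non-H gauche contacts → 0.0 kJ/mol.
iPr at 120° (eclipsed): H–H eclipsed, H–iPr eclipsed, Et–H eclipsed; 3.8 + 8.2 + 8.0 = 20.0 kJ/mol.
iPr at 180° (staggered): Et–iPr gauche; 5.0 = 5.0 kJ/mol.
iPr at 240° (eclipsed): H–H eclipsed, H–H eclipsed, Et–iPr eclipsed; 3.8 + 3.8 + 17.0 = 24.6 kJ/mol.
iPr at 300° (staggered): Et–iPr gauche; 5.0 = 5.0 kJ/mol.
The maximum (24.6 kJ/mol) occurs with iPr at 240°.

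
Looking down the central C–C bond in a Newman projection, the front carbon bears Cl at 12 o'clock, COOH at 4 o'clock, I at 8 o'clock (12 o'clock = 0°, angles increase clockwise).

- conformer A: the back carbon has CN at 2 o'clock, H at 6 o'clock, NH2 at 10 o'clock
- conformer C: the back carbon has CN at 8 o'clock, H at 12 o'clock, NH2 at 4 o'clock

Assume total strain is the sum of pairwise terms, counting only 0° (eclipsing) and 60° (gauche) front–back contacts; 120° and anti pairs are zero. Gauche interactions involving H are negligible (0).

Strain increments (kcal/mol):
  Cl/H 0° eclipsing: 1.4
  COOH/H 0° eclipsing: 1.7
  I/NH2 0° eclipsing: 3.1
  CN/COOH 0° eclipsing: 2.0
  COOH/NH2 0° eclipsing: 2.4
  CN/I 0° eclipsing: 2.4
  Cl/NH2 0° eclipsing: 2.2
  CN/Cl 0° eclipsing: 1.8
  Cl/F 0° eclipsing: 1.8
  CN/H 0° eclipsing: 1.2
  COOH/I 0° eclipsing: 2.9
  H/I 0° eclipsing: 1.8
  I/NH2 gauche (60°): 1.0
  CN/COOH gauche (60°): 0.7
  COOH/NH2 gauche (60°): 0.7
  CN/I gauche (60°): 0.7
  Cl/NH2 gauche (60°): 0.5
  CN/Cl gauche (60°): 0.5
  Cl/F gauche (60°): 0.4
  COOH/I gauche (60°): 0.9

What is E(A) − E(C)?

-3.5 kcal/mol

A is staggered. Cl at 0° is gauche with CN at 60° (0.5); Cl at 0° is gauche with NH2 at 300° (0.5); COOH at 120° is gauche with CN at 60° (0.7); I at 240° is gauche with NH2 at 300° (1.0). Total 2.7 kcal/mol.
C is eclipsed. Cl at 0° is eclipsed with H at 0° (1.4); COOH at 120° is eclipsed with NH2 at 120° (2.4); I at 240° is eclipsed with CN at 240° (2.4). Total 6.2 kcal/mol.
E(A) − E(C) = 2.7 − 6.2 = -3.5 kcal/mol.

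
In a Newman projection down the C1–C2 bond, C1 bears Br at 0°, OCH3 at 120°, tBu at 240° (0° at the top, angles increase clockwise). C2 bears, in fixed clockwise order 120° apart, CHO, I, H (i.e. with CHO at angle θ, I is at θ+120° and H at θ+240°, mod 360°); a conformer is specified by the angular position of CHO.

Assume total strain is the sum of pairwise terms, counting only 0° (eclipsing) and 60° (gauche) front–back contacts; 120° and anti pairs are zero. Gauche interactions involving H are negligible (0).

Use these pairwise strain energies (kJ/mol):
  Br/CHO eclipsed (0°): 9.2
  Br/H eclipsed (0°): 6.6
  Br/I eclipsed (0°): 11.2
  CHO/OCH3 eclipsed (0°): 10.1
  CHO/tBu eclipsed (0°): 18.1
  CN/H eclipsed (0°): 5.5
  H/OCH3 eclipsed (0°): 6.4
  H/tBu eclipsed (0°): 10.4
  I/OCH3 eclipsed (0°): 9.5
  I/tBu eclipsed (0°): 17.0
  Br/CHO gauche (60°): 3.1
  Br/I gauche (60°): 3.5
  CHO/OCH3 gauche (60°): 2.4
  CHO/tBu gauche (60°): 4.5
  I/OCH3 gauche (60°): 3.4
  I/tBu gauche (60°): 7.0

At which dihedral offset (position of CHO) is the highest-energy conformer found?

240°

CHO at 0° (eclipsed): Br–CHO eclipsed, OCH3–I eclipsed, tBu–H eclipsed; 9.2 + 9.5 + 10.4 = 29.1 kJ/mol.
CHO at 60° (staggered): Br–CHO gauche, OCH3–CHO gauche, OCH3–I gauche, tBu–I gauche; 3.1 + 2.4 + 3.4 + 7.0 = 15.9 kJ/mol.
CHO at 120° (eclipsed): Br–H eclipsed, OCH3–CHO eclipsed, tBu–I eclipsed; 6.6 + 10.1 + 17.0 = 33.7 kJ/mol.
CHO at 180° (staggered): Br–I gauche, OCH3–CHO gauche, tBu–CHO gauche, tBu–I gauche; 3.5 + 2.4 + 4.5 + 7.0 = 17.4 kJ/mol.
CHO at 240° (eclipsed): Br–I eclipsed, OCH3–H eclipsed, tBu–CHO eclipsed; 11.2 + 6.4 + 18.1 = 35.7 kJ/mol.
CHO at 300° (staggered): Br–CHO gauche, Br–I gauche, OCH3–I gauche, tBu–CHO gauche; 3.1 + 3.5 + 3.4 + 4.5 = 14.5 kJ/mol.
The maximum (35.7 kJ/mol) occurs with CHO at 240°.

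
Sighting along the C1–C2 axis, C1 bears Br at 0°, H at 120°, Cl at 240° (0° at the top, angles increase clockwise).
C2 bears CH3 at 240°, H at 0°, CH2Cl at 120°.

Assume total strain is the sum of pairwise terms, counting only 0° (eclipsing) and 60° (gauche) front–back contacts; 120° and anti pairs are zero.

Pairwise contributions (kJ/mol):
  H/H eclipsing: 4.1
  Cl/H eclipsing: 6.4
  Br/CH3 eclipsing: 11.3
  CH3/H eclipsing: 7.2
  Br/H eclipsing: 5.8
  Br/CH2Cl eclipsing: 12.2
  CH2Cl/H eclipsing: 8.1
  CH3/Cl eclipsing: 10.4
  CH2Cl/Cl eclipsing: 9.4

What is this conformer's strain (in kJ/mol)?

This conformer (eclipsed): Br(0°)/H(0°) eclipsed 5.8; H(120°)/CH2Cl(120°) eclipsed 8.1; Cl(240°)/CH3(240°) eclipsed 10.4 → 24.3 kJ/mol.

24.3 kJ/mol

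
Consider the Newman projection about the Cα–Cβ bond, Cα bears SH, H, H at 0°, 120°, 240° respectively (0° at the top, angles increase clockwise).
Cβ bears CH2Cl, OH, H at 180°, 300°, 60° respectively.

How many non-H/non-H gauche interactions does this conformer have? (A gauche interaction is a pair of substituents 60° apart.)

Non-H gauche pairs: SH(0°)/OH(300°) — 1 interaction.

1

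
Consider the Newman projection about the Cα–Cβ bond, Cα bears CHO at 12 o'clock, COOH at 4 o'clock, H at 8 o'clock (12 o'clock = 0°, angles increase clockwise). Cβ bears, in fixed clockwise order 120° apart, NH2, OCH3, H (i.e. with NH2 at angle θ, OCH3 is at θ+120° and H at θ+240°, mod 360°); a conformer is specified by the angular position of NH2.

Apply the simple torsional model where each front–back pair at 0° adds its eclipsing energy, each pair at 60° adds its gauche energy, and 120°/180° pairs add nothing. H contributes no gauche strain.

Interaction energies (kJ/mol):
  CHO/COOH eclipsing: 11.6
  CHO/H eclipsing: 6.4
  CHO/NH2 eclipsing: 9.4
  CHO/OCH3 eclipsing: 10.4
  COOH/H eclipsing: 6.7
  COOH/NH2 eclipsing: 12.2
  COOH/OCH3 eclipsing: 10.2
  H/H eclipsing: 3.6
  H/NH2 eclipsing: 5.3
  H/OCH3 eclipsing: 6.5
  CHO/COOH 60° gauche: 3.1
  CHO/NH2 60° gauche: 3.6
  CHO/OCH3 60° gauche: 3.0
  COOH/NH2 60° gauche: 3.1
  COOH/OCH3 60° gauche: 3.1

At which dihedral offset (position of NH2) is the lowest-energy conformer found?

NH2 at 0° is eclipsed. CHO at 0° is eclipsed with NH2 at 0° (9.4); COOH at 120° is eclipsed with OCH3 at 120° (10.2); H at 240° is eclipsed with H at 240° (3.6). Total 23.2 kJ/mol.
NH2 at 60° is staggered. CHO at 0° is gauche with NH2 at 60° (3.6); COOH at 120° is gauche with NH2 at 60° (3.1); COOH at 120° is gauche with OCH3 at 180° (3.1). Total 9.8 kJ/mol.
NH2 at 120° is eclipsed. CHO at 0° is eclipsed with H at 0° (6.4); COOH at 120° is eclipsed with NH2 at 120° (12.2); H at 240° is eclipsed with OCH3 at 240° (6.5). Total 25.1 kJ/mol.
NH2 at 180° is staggered. CHO at 0° is gauche with OCH3 at 300° (3.0); COOH at 120° is gauche with NH2 at 180° (3.1). Total 6.1 kJ/mol.
NH2 at 240° is eclipsed. CHO at 0° is eclipsed with OCH3 at 0° (10.4); COOH at 120° is eclipsed with H at 120° (6.7); H at 240° is eclipsed with NH2 at 240° (5.3). Total 22.4 kJ/mol.
NH2 at 300° is staggered. CHO at 0° is gauche with NH2 at 300° (3.6); CHO at 0° is gauche with OCH3 at 60° (3.0); COOH at 120° is gauche with OCH3 at 60° (3.1). Total 9.7 kJ/mol.
The minimum (6.1 kJ/mol) occurs with NH2 at 180°.

180°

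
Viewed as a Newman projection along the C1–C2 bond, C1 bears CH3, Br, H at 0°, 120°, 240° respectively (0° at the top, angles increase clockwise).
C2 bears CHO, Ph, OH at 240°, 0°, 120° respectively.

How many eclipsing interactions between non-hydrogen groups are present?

Non-H eclipsing pairs: CH3(0°)/Ph(0°); Br(120°)/OH(120°) — 2 interactions.

2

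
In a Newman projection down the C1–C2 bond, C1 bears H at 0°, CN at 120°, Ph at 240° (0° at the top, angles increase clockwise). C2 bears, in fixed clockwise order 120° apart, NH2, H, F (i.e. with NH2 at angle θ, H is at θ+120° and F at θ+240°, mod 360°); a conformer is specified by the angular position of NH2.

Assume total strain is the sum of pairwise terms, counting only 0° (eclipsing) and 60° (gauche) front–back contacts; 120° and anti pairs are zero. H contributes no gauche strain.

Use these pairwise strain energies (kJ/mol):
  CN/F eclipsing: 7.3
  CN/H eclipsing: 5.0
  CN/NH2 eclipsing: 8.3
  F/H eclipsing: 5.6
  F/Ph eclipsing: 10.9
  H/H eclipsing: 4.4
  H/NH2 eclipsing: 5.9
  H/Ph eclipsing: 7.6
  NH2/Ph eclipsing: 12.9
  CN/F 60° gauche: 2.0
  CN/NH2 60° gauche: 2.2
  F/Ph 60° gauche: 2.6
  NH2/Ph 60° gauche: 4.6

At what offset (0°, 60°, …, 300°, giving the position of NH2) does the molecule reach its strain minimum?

60°

NH2 at 0° (eclipsed): H(0°)/NH2(0°) eclipsed 5.9; CN(120°)/H(120°) eclipsed 5.0; Ph(240°)/F(240°) eclipsed 10.9 → 21.8 kJ/mol.
NH2 at 60° (staggered): CN(120°)/NH2(60°) gauche 2.2; Ph(240°)/F(300°) gauche 2.6 → 4.8 kJ/mol.
NH2 at 120° (eclipsed): H(0°)/F(0°) eclipsed 5.6; CN(120°)/NH2(120°) eclipsed 8.3; Ph(240°)/H(240°) eclipsed 7.6 → 21.5 kJ/mol.
NH2 at 180° (staggered): CN(120°)/NH2(180°) gauche 2.2; CN(120°)/F(60°) gauche 2.0; Ph(240°)/NH2(180°) gauche 4.6 → 8.8 kJ/mol.
NH2 at 240° (eclipsed): H(0°)/H(0°) eclipsed 4.4; CN(120°)/F(120°) eclipsed 7.3; Ph(240°)/NH2(240°) eclipsed 12.9 → 24.6 kJ/mol.
NH2 at 300° (staggered): CN(120°)/F(180°) gauche 2.0; Ph(240°)/NH2(300°) gauche 4.6; Ph(240°)/F(180°) gauche 2.6 → 9.2 kJ/mol.
The minimum (4.8 kJ/mol) occurs with NH2 at 60°.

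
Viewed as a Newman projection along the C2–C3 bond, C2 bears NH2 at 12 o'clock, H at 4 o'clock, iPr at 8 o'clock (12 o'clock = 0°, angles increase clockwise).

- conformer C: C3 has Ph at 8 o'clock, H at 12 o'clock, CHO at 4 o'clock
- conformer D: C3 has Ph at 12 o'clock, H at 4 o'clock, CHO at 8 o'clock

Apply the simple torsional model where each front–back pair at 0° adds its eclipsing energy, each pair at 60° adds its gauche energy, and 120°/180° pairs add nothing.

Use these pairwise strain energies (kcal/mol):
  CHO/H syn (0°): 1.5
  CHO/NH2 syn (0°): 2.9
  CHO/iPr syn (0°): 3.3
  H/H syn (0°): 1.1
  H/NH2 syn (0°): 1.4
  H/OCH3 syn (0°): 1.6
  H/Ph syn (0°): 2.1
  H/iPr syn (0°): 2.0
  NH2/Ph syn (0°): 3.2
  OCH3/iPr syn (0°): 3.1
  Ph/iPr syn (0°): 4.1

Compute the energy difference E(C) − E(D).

-0.6 kcal/mol

C is eclipsed. NH2 at 0° is eclipsed with H at 0° (1.4); H at 120° is eclipsed with CHO at 120° (1.5); iPr at 240° is eclipsed with Ph at 240° (4.1). Total 7.0 kcal/mol.
D is eclipsed. NH2 at 0° is eclipsed with Ph at 0° (3.2); H at 120° is eclipsed with H at 120° (1.1); iPr at 240° is eclipsed with CHO at 240° (3.3). Total 7.6 kcal/mol.
E(C) − E(D) = 7.0 − 7.6 = -0.6 kcal/mol.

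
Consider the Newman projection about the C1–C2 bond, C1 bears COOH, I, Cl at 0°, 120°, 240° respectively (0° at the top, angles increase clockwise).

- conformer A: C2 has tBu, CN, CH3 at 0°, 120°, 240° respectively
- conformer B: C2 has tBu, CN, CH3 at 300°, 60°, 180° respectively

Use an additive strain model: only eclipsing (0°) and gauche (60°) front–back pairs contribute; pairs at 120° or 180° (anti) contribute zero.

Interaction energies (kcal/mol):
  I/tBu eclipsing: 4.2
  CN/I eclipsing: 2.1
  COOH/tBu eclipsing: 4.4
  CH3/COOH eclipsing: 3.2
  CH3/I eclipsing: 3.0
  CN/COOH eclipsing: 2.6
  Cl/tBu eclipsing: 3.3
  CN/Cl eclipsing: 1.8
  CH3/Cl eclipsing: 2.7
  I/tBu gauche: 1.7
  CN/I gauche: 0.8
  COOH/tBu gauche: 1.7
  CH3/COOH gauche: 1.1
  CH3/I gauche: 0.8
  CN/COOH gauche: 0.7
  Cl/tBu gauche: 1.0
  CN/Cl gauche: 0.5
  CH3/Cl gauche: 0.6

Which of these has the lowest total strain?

B

A (eclipsed): COOH–tBu eclipsed, I–CN eclipsed, Cl–CH3 eclipsed; 4.4 + 2.1 + 2.7 = 9.2 kcal/mol.
B (staggered): COOH–tBu gauche, COOH–CN gauche, I–CN gauche, I–CH3 gauche, Cl–tBu gauche, Cl–CH3 gauche; 1.7 + 0.7 + 0.8 + 0.8 + 1.0 + 0.6 = 5.6 kcal/mol.
B has the lowest total (5.6 kcal/mol).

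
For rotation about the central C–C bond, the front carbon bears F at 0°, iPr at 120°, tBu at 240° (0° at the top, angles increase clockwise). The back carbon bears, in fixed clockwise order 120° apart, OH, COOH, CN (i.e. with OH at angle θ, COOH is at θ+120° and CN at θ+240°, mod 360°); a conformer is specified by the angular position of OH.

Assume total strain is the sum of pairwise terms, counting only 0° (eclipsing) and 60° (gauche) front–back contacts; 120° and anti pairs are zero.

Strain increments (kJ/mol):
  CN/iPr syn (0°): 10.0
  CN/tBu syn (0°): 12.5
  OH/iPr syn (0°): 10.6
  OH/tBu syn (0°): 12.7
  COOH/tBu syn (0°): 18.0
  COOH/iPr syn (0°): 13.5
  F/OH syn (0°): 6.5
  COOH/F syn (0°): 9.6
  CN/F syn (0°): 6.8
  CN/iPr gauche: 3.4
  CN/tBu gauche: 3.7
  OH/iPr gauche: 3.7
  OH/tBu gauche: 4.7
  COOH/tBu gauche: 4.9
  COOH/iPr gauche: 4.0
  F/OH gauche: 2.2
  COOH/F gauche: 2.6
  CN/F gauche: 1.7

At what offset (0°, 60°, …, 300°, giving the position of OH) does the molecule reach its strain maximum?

120°

OH at 0° (eclipsed): F–OH eclipsed, iPr–COOH eclipsed, tBu–CN eclipsed; 6.5 + 13.5 + 12.5 = 32.5 kJ/mol.
OH at 60° (staggered): F–OH gauche, F–CN gauche, iPr–OH gauche, iPr–COOH gauche, tBu–COOH gauche, tBu–CN gauche; 2.2 + 1.7 + 3.7 + 4.0 + 4.9 + 3.7 = 20.2 kJ/mol.
OH at 120° (eclipsed): F–CN eclipsed, iPr–OH eclipsed, tBu–COOH eclipsed; 6.8 + 10.6 + 18.0 = 35.4 kJ/mol.
OH at 180° (staggered): F–COOH gauche, F–CN gauche, iPr–OH gauche, iPr–CN gauche, tBu–OH gauche, tBu–COOH gauche; 2.6 + 1.7 + 3.7 + 3.4 + 4.7 + 4.9 = 21.0 kJ/mol.
OH at 240° (eclipsed): F–COOH eclipsed, iPr–CN eclipsed, tBu–OH eclipsed; 9.6 + 10.0 + 12.7 = 32.3 kJ/mol.
OH at 300° (staggered): F–OH gauche, F–COOH gauche, iPr–COOH gauche, iPr–CN gauche, tBu–OH gauche, tBu–CN gauche; 2.2 + 2.6 + 4.0 + 3.4 + 4.7 + 3.7 = 20.6 kJ/mol.
The maximum (35.4 kJ/mol) occurs with OH at 120°.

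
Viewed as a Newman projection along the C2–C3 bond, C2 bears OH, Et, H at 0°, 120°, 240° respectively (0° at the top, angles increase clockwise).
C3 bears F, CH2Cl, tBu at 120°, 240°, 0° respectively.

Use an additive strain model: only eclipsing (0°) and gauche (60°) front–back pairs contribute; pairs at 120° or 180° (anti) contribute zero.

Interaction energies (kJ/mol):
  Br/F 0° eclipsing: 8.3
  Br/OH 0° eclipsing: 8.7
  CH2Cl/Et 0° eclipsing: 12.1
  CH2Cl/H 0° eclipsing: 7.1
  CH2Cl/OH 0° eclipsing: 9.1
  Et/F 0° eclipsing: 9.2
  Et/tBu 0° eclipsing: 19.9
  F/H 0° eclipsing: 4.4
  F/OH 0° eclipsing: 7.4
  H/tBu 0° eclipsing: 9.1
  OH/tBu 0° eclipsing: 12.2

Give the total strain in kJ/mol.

This conformer (eclipsed): OH(0°)/tBu(0°) eclipsed 12.2; Et(120°)/F(120°) eclipsed 9.2; H(240°)/CH2Cl(240°) eclipsed 7.1 → 28.5 kJ/mol.

28.5 kJ/mol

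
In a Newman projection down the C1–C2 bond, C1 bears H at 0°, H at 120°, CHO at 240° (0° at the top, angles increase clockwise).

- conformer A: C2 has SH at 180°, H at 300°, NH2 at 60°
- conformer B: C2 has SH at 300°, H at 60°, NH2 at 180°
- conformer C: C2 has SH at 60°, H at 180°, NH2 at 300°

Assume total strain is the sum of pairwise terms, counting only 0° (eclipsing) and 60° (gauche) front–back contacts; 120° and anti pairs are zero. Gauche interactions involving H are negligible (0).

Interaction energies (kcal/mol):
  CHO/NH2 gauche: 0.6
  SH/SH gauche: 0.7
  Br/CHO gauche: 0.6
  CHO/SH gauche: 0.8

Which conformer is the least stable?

A (staggered): CHO–SH gauche; 0.8 = 0.8 kcal/mol.
B (staggered): CHO–SH gauche, CHO–NH2 gauche; 0.8 + 0.6 = 1.4 kcal/mol.
C (staggered): CHO–NH2 gauche; 0.6 = 0.6 kcal/mol.
B has the highest total (1.4 kcal/mol).

B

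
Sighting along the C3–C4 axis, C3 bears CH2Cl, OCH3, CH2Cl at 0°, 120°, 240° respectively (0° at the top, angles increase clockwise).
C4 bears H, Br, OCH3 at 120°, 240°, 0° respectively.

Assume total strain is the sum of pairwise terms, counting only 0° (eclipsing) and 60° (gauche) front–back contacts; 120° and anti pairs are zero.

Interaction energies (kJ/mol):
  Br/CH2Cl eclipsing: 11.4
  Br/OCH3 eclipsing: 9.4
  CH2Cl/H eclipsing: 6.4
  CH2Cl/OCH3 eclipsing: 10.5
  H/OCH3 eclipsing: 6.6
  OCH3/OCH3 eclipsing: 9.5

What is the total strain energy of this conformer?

This conformer is eclipsed. CH2Cl at 0° is eclipsed with OCH3 at 0° (10.5); OCH3 at 120° is eclipsed with H at 120° (6.6); CH2Cl at 240° is eclipsed with Br at 240° (11.4). Total 28.5 kJ/mol.

28.5 kJ/mol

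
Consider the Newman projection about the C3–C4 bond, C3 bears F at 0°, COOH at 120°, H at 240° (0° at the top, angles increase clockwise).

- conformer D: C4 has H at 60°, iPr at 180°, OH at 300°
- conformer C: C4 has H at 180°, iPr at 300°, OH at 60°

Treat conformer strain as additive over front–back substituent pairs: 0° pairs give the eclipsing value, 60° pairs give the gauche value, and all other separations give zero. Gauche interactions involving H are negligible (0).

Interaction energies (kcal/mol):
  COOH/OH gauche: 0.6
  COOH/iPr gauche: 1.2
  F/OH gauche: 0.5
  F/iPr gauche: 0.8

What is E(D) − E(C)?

-0.2 kcal/mol

D (staggered): F–OH gauche, COOH–iPr gauche; 0.5 + 1.2 = 1.7 kcal/mol.
C (staggered): F–iPr gauche, F–OH gauche, COOH–OH gauche; 0.8 + 0.5 + 0.6 = 1.9 kcal/mol.
E(D) − E(C) = 1.7 − 1.9 = -0.2 kcal/mol.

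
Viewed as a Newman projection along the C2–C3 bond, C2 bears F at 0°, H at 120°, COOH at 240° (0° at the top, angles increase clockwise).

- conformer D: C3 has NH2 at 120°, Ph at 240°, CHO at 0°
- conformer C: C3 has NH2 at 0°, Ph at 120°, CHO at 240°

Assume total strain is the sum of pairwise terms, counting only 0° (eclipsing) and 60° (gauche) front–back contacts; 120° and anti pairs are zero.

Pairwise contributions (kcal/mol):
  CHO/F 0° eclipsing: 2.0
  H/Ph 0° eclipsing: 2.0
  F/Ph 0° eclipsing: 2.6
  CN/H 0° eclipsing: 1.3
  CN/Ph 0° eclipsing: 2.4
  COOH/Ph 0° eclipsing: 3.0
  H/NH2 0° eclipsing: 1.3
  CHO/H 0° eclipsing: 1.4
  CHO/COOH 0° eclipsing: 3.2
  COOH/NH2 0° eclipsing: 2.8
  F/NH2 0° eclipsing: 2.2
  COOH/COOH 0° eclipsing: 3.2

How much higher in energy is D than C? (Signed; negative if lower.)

-1.1 kcal/mol

D (eclipsed): F–CHO eclipsed, H–NH2 eclipsed, COOH–Ph eclipsed; 2.0 + 1.3 + 3.0 = 6.3 kcal/mol.
C (eclipsed): F–NH2 eclipsed, H–Ph eclipsed, COOH–CHO eclipsed; 2.2 + 2.0 + 3.2 = 7.4 kcal/mol.
E(D) − E(C) = 6.3 − 7.4 = -1.1 kcal/mol.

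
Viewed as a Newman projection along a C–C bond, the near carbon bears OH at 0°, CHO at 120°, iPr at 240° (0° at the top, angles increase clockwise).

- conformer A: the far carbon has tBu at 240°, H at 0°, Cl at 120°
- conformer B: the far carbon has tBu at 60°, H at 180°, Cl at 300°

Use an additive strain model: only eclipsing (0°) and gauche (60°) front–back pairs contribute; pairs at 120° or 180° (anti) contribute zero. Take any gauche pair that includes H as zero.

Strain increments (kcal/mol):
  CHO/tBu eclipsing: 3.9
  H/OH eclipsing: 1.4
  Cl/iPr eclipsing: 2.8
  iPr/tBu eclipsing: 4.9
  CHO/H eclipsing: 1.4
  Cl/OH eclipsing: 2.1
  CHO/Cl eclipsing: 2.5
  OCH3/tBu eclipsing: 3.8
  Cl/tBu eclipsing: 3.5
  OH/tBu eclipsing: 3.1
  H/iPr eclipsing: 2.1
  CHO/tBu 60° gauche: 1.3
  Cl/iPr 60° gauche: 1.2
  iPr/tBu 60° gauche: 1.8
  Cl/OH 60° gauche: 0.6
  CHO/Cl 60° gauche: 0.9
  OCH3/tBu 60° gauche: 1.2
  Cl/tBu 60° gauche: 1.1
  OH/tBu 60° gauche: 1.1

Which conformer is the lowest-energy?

A (eclipsed): OH(0°)/H(0°) eclipsed 1.4; CHO(120°)/Cl(120°) eclipsed 2.5; iPr(240°)/tBu(240°) eclipsed 4.9 → 8.8 kcal/mol.
B (staggered): OH(0°)/tBu(60°) gauche 1.1; OH(0°)/Cl(300°) gauche 0.6; CHO(120°)/tBu(60°) gauche 1.3; iPr(240°)/Cl(300°) gauche 1.2 → 4.2 kcal/mol.
B has the lowest total (4.2 kcal/mol).

B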